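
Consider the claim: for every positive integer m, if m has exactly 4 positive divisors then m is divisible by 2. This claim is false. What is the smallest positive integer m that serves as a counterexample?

m = 15

A counterexample is any positive integer m such that m has exactly 4 positive divisors but m is not divisible by 2; we check each in order.
m = 6: τ(6) = 4; 6 mod 2 = 0.
m = 8: τ(8) = 4; 8 mod 2 = 0.
m = 10: τ(10) = 4; 10 mod 2 = 0.
m = 14: τ(14) = 4; 14 mod 2 = 0.
m = 15: τ(15) = 4; 15 mod 2 = 1.
Hence m = 15 is a counterexample.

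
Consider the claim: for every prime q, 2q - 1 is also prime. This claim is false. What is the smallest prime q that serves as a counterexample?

A counterexample is any prime q such that 2q - 1 is not prime; we check each in order.
For q = 2, 3 the conclusion holds.
q = 5: 2q - 1 = 9 = 3 × 3, not prime.

q = 5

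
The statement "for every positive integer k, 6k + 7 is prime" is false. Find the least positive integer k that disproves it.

k = 3

We need the least positive integer k for which 6k + 7 is not prime.
For k = 1, 2 the conclusion holds.
k = 3: 6k + 7 = 25 = 5 × 5, composite.
Hence k = 3 is a counterexample.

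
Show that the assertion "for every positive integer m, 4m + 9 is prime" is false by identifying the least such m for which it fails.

m = 3

We need the least positive integer m for which 4m + 9 is not prime.
m = 1: 4m + 9 = 13, prime.
m = 2: 4m + 9 = 17, prime.
m = 3: 4m + 9 = 21 = 3 × 7, composite.
Hence m = 3 is a counterexample.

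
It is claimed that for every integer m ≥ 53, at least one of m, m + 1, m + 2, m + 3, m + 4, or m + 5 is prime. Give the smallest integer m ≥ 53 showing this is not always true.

m = 90

For m = 53, 54, 55, 56, …, 87, 88, 89 the conclusion holds.
m = 90: 90 = 2 × 45; 91 = 7 × 13; 92 = 2 × 46; 93 = 3 × 31; 94 = 2 × 47; 95 = 5 × 19 — all composite.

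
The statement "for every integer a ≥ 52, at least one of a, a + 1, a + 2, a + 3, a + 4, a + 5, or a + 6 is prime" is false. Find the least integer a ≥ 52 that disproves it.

Check each integer a ≥ 52 in order until a, a + 1, a + 2, a + 3, a + 4, a + 5, a + 6 are all composite.
For a = 52, 53, 54, 55, …, 87, 88, 89 the conclusion holds.
a = 90: 90 = 2 × 45; 91 = 7 × 13; 92 = 2 × 46; 93 = 3 × 31; 94 = 2 × 47; 95 = 5 × 19; 96 = 2 × 48 — all composite.

a = 90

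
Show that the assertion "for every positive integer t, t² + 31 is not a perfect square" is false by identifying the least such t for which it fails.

t = 15

The first 14 eligible values, up to t = 14, all satisfy the conclusion.
t = 15: 15² + 31 = 256 = 16², a perfect square.
Hence t = 15 is a counterexample.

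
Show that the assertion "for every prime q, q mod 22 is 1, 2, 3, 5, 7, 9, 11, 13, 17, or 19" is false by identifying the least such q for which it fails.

For q = 2, 3, 5, 7, …, 23, 29, 31 the conclusion holds.
q = 37: 37 mod 22 = 15 — not in {1, 2, 3, 5, 7, 9, 11, 13, 17, 19}.
Thus q = 37 disproves the claim, and no smaller q works.

q = 37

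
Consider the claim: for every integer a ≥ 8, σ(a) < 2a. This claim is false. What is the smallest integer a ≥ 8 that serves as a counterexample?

a = 12

Check each integer a ≥ 8 in order until the claim fails.
For a = 8, 9, 10, 11 the conclusion holds.
a = 12: σ(12) = 28; 28 ≥ 24.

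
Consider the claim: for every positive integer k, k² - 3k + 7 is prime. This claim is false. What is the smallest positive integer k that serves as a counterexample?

We need the least positive integer k for which k² - 3k + 7 is not prime.
The first 5 eligible values, up to k = 5, all satisfy the conclusion.
k = 6: k² - 3k + 7 = 25 = 5 × 5, composite.

k = 6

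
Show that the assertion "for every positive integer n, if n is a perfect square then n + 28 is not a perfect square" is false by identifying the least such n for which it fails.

n = 36

The first 5 eligible values, up to n = 25, all satisfy the conclusion.
n = 36: 36 = 6² and 36 + 28 = 64 = 8².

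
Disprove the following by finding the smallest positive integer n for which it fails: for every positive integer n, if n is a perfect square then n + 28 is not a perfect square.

n = 36

For n = 1, 4, 9, 16, 25 the conclusion holds.
n = 36: 36 = 6² and 36 + 28 = 64 = 8².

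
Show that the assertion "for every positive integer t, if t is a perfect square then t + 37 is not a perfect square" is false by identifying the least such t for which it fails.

A counterexample is any positive integer t such that t is a perfect square but t + 37 is a perfect square; we check each in order.
For t = 1, 4, 9, 16, …, 225, 256, 289 the conclusion holds.
t = 324: 324 = 18² and 324 + 37 = 361 = 19².

t = 324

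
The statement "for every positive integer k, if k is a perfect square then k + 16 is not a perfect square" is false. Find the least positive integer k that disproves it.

We need the least positive integer k for which k is a perfect square but k + 16 is a perfect square.
For k = 1, 4 the conclusion holds.
k = 9: 9 = 3² and 9 + 16 = 25 = 5².

k = 9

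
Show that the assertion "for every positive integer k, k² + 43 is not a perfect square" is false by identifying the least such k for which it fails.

k = 21

For k = 1, 2, 3, 4, …, 18, 19, 20 the conclusion holds.
k = 21: 21² + 43 = 484 = 22², a perfect square.
Hence k = 21 is a counterexample.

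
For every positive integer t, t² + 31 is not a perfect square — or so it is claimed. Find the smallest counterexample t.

We need the least positive integer t for which t² + 31 is a perfect square.
The first 14 eligible values, up to t = 14, all satisfy the conclusion.
t = 15: 15² + 31 = 256 = 16², a perfect square.

t = 15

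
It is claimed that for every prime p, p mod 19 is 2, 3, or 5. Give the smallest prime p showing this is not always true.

p = 7

For p = 2, 3, 5 the conclusion holds.
p = 7: 7 mod 19 = 7 — not in {2, 3, 5}.
Hence p = 7 is a counterexample.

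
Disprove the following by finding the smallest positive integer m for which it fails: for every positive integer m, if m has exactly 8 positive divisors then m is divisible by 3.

m = 24: τ(24) = 8; 24 mod 3 = 0.
m = 30: τ(30) = 8; 30 mod 3 = 0.
m = 40: τ(40) = 8; 40 mod 3 = 1.
Hence m = 40 is a counterexample.

m = 40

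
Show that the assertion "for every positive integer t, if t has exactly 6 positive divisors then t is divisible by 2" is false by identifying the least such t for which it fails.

t = 45

We need the least positive integer t for which t has exactly 6 positive divisors but t is not divisible by 2.
For t = 12, 18, 20, 28, 32, 44 the conclusion holds.
t = 45: τ(45) = 6; 45 mod 2 = 1.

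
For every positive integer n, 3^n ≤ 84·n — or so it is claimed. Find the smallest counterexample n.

We need the least positive integer n for which 3^n > 84·n.
n = 1: 3^n = 3 and 84·n = 84, so 3 ≤ 84.
n = 2: 3^n = 9 and 84·n = 168, so 9 ≤ 168.
n = 3: 3^n = 27 and 84·n = 252, so 27 ≤ 252.
n = 4: 3^n = 81 and 84·n = 336, so 81 ≤ 336.
n = 5: 3^n = 243 and 84·n = 420, so 243 ≤ 420.
n = 6: 3^n = 729 and 84·n = 504, so 729 > 504.
So n = 6 is the smallest counterexample.

n = 6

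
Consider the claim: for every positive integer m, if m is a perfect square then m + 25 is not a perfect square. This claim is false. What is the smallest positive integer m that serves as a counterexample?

m = 144

For m = 1, 4, 9, 16, …, 81, 100, 121 the conclusion holds.
m = 144: 144 = 12² and 144 + 25 = 169 = 13².
So m = 144 is the smallest counterexample.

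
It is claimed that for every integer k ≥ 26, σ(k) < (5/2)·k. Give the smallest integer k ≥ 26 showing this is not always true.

A counterexample is any integer k ≥ 26 such that the claim fails; we check each in order.
The first 10 eligible values, up to k = 35, all satisfy the conclusion.
k = 36: σ(36) = 91; 91 ≥ 90.

k = 36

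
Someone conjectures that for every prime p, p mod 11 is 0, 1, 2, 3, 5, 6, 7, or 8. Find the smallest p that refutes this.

p = 31

A counterexample is any prime p such that the claim fails; we check each in order.
The first 10 eligible values, up to p = 29, all satisfy the conclusion.
p = 31: 31 mod 11 = 9 — not in {0, 1, 2, 3, 5, 6, 7, 8}.
Hence p = 31 is a counterexample.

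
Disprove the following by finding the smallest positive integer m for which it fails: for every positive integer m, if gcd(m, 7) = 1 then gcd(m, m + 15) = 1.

Check each positive integer m in order until gcd(m, 7) = 1 but gcd(m, m + 15) > 1.
For m = 1, 2 the conclusion holds.
m = 3: gcd(3, 18) = 3.

m = 3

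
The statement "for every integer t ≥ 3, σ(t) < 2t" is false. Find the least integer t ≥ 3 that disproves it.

Check each integer t ≥ 3 in order until the claim fails.
t = 3: σ(3) = 4; 4 < 6.
t = 4: σ(4) = 7; 7 < 8.
t = 5: σ(5) = 6; 6 < 10.
t = 6: σ(6) = 12; 12 ≥ 12.
Thus t = 6 disproves the claim, and no smaller t works.

t = 6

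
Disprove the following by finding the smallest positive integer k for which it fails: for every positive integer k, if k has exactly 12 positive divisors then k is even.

k = 315

Check each positive integer k in order until k has exactly 12 positive divisors but k is odd.
For k = 60, 72, 84, 90, …, 294, 306, 308 the conclusion holds.
k = 315: divisors of 315: 12 divisors; 315 is odd.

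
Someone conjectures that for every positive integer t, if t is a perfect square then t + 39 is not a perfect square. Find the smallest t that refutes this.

A counterexample is any positive integer t such that t is a perfect square but t + 39 is a perfect square; we check each in order.
The first 4 eligible values, up to t = 16, all satisfy the conclusion.
t = 25: 25 = 5² and 25 + 39 = 64 = 8².

t = 25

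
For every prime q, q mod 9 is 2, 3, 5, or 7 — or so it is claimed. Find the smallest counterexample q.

q = 13

A counterexample is any prime q such that the claim fails; we check each in order.
The first 5 eligible values, up to q = 11, all satisfy the conclusion.
q = 13: 13 mod 9 = 4 — not in {2, 3, 5, 7}.
Hence q = 13 is a counterexample.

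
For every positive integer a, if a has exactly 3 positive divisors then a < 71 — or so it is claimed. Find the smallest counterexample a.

A counterexample is any positive integer a such that a has exactly 3 positive divisors but the claim fails; we check each in order.
a = 4: τ(4) = 3; 4 < 71.
a = 9: τ(9) = 3; 9 < 71.
a = 25: τ(25) = 3; 25 < 71.
a = 49: τ(49) = 3; 49 < 71.
a = 121: τ(121) = 3; 121 ≥ 71.
Thus a = 121 disproves the claim, and no smaller a works.

a = 121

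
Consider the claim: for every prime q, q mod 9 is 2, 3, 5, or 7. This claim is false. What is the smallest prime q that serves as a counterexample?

q = 13

q = 2: 2 mod 9 = 2.
q = 3: 3 mod 9 = 3.
q = 5: 5 mod 9 = 5.
q = 7: 7 mod 9 = 7.
q = 11: 11 mod 9 = 2.
q = 13: 13 mod 9 = 4 — not in {2, 3, 5, 7}.
Hence q = 13 is a counterexample.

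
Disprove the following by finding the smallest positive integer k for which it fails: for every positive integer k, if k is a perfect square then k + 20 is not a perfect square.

A counterexample is any positive integer k such that k is a perfect square but k + 20 is a perfect square; we check each in order.
For k = 1, 4, 9 the conclusion holds.
k = 16: 16 = 4² and 16 + 20 = 36 = 6².
So k = 16 is the smallest counterexample.

k = 16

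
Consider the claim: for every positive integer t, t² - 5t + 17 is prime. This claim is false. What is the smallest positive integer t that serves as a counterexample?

t = 13

A counterexample is any positive integer t such that t² - 5t + 17 is not prime; we check each in order.
The first 12 eligible values, up to t = 12, all satisfy the conclusion.
t = 13: t² - 5t + 17 = 121 = 11 × 11, composite.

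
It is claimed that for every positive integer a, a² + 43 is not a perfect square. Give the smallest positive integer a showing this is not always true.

a = 21

For a = 1, 2, 3, 4, …, 18, 19, 20 the conclusion holds.
a = 21: 21² + 43 = 484 = 22², a perfect square.
Hence a = 21 is a counterexample.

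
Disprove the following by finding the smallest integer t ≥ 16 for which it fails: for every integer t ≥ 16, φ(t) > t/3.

A counterexample is any integer t ≥ 16 such that the claim fails; we check each in order.
t = 16: φ(16) = 8 and 16/3 = 16/3, so φ(16) > 16/3.
t = 17: φ(17) = 16 and 17/3 = 17/3, so φ(17) > 17/3.
t = 18: φ(18) = 6 and 18/3 = 6, so φ(18) ≤ 18/3.
So t = 18 is the smallest counterexample.

t = 18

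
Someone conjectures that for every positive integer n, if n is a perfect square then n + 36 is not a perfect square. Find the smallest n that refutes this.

n = 64

Check each positive integer n in order until n is a perfect square but n + 36 is a perfect square.
For n = 1, 4, 9, 16, 25, 36, 49 the conclusion holds.
n = 64: 64 = 8² and 64 + 36 = 100 = 10².
So n = 64 is the smallest counterexample.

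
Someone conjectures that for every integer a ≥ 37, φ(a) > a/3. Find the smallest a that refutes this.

a = 42

Check each integer a ≥ 37 in order until the claim fails.
a = 37: φ(37) = 36 and 37/3 = 37/3, so φ(37) > 37/3.
a = 38: φ(38) = 18 and 38/3 = 38/3, so φ(38) > 38/3.
a = 39: φ(39) = 24 and 39/3 = 13, so φ(39) > 39/3.
a = 40: φ(40) = 16 and 40/3 = 40/3, so φ(40) > 40/3.
a = 41: φ(41) = 40 and 41/3 = 41/3, so φ(41) > 41/3.
a = 42: φ(42) = 12 and 42/3 = 14, so φ(42) ≤ 42/3.
Hence a = 42 is a counterexample.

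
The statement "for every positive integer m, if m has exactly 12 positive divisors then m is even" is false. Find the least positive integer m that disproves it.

Check each positive integer m in order until m has exactly 12 positive divisors but m is odd.
For m = 60, 72, 84, 90, …, 294, 306, 308 the conclusion holds.
m = 315: divisors of 315: 12 divisors; 315 is odd.
Hence m = 315 is a counterexample.

m = 315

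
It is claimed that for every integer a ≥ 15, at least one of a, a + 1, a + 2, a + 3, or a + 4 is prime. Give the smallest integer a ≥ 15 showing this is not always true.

Check each integer a ≥ 15 in order until a, a + 1, a + 2, a + 3, a + 4 are all composite.
For a = 15, 16, 17, 18, 19, 20, 21, 22, 23 the conclusion holds.
a = 24: 24 = 2 × 12; 25 = 5 × 5; 26 = 2 × 13; 27 = 3 × 9; 28 = 2 × 14 — all composite.
So a = 24 is the smallest counterexample.

a = 24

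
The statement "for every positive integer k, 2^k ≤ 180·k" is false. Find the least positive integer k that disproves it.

k = 11

We need the least positive integer k for which 2^k > 180·k.
For k = 1, 2, 3, 4, 5, 6, 7, 8, 9, 10 the conclusion holds.
k = 11: 2^k = 2048 and 180·k = 1980, so 2048 > 1980.
Hence k = 11 is a counterexample.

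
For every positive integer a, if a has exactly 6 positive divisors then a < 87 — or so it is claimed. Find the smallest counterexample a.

a = 92

Check each positive integer a in order until a has exactly 6 positive divisors but the claim fails.
For a = 12, 18, 20, 28, …, 68, 75, 76 the conclusion holds.
a = 92: τ(92) = 6; 92 ≥ 87.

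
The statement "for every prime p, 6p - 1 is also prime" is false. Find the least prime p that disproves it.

A counterexample is any prime p such that 6p - 1 is not prime; we check each in order.
p = 2: 6p - 1 = 11, prime.
p = 3: 6p - 1 = 17, prime.
p = 5: 6p - 1 = 29, prime.
p = 7: 6p - 1 = 41, prime.
p = 11: 6p - 1 = 65 = 5 × 13, not prime.

p = 11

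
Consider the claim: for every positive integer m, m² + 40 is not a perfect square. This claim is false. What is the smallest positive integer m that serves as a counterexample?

m = 3

Check each positive integer m in order until m² + 40 is a perfect square.
For m = 1, 2 the conclusion holds.
m = 3: 3² + 40 = 49 = 7², a perfect square.
So m = 3 is the smallest counterexample.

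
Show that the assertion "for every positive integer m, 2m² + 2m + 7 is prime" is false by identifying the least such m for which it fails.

m = 6

A counterexample is any positive integer m such that 2m² + 2m + 7 is not prime; we check each in order.
m = 1: 2m² + 2m + 7 = 11, prime.
m = 2: 2m² + 2m + 7 = 19, prime.
m = 3: 2m² + 2m + 7 = 31, prime.
m = 4: 2m² + 2m + 7 = 47, prime.
m = 5: 2m² + 2m + 7 = 67, prime.
m = 6: 2m² + 2m + 7 = 91 = 7 × 13, composite.
Thus m = 6 disproves the claim, and no smaller m works.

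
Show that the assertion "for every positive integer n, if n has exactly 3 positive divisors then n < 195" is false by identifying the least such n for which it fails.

n = 289

We need the least positive integer n for which n has exactly 3 positive divisors but the claim fails.
For n = 4, 9, 25, 49, 121, 169 the conclusion holds.
n = 289: τ(289) = 3; 289 ≥ 195.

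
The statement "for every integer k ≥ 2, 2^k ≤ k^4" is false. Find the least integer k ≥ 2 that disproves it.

k = 17

For k = 2, 3, 4, 5, …, 14, 15, 16 the conclusion holds.
k = 17: 2^k = 131072 and k^4 = 83521, so 131072 > 83521.
So k = 17 is the smallest counterexample.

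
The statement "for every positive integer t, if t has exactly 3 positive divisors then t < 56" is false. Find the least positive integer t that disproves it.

t = 121

A counterexample is any positive integer t such that t has exactly 3 positive divisors but the claim fails; we check each in order.
The first 4 eligible values, up to t = 49, all satisfy the conclusion.
t = 121: τ(121) = 3; 121 ≥ 56.
Thus t = 121 disproves the claim, and no smaller t works.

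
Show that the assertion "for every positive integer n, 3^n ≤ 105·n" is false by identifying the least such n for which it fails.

n = 6

We need the least positive integer n for which 3^n > 105·n.
For n = 1, 2, 3, 4, 5 the conclusion holds.
n = 6: 3^n = 729 and 105·n = 630, so 729 > 630.
Hence n = 6 is a counterexample.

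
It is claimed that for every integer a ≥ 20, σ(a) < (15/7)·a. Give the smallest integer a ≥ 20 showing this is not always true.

a = 24

Check each integer a ≥ 20 in order until the claim fails.
The first 4 eligible values, up to a = 23, all satisfy the conclusion.
a = 24: σ(24) = 60; 60 ≥ 360/7.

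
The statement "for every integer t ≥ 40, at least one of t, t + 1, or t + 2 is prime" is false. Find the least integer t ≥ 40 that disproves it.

t = 44

A counterexample is any integer t ≥ 40 such that t, t + 1, t + 2 are all composite; we check each in order.
The first 4 eligible values, up to t = 43, all satisfy the conclusion.
t = 44: 44 = 2 × 22; 45 = 3 × 15; 46 = 2 × 23 — all composite.
Thus t = 44 disproves the claim, and no smaller t works.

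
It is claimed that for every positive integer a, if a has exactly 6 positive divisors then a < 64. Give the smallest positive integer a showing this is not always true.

a = 68

We need the least positive integer a for which a has exactly 6 positive divisors but the claim fails.
For a = 12, 18, 20, 28, 32, 44, 45, 50, 52, 63 the conclusion holds.
a = 68: τ(68) = 6; 68 ≥ 64.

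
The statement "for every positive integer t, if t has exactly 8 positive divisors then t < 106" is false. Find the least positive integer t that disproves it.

t = 110

A counterexample is any positive integer t such that t has exactly 8 positive divisors but the claim fails; we check each in order.
For t = 24, 30, 40, 42, …, 102, 104, 105 the conclusion holds.
t = 110: τ(110) = 8; 110 ≥ 106.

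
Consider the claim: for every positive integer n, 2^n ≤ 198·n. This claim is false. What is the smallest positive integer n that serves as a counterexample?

The first 11 eligible values, up to n = 11, all satisfy the conclusion.
n = 12: 2^n = 4096 and 198·n = 2376, so 4096 > 2376.

n = 12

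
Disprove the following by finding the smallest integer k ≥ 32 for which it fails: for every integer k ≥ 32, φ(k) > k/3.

k = 36

A counterexample is any integer k ≥ 32 such that the claim fails; we check each in order.
For k = 32, 33, 34, 35 the conclusion holds.
k = 36: φ(36) = 12 and 36/3 = 12, so φ(36) ≤ 36/3.
Thus k = 36 disproves the claim, and no smaller k works.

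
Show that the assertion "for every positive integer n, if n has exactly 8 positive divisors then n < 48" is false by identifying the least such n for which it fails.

n = 54

We need the least positive integer n for which n has exactly 8 positive divisors but the claim fails.
For n = 24, 30, 40, 42 the conclusion holds.
n = 54: τ(54) = 8; 54 ≥ 48.
Thus n = 54 disproves the claim, and no smaller n works.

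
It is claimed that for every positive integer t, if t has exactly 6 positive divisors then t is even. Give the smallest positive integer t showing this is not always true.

t = 45

For t = 12, 18, 20, 28, 32, 44 the conclusion holds.
t = 45: divisors of 45: 1, 3, 5, 9, 15, 45; 45 is odd.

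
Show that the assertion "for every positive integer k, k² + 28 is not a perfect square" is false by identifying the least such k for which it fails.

k = 6

Check each positive integer k in order until k² + 28 is a perfect square.
The first 5 eligible values, up to k = 5, all satisfy the conclusion.
k = 6: 6² + 28 = 64 = 8², a perfect square.
Hence k = 6 is a counterexample.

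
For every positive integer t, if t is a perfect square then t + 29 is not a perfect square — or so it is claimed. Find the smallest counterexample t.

A counterexample is any positive integer t such that t is a perfect square but t + 29 is a perfect square; we check each in order.
For t = 1, 4, 9, 16, …, 121, 144, 169 the conclusion holds.
t = 196: 196 = 14² and 196 + 29 = 225 = 15².

t = 196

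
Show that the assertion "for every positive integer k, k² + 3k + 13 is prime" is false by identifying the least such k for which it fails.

A counterexample is any positive integer k such that k² + 3k + 13 is not prime; we check each in order.
For k = 1, 2, 3, 4, 5, 6, 7, 8 the conclusion holds.
k = 9: k² + 3k + 13 = 121 = 11 × 11, composite.
Thus k = 9 disproves the claim, and no smaller k works.

k = 9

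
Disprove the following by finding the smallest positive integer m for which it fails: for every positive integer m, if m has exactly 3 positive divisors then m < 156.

m = 169

We need the least positive integer m for which m has exactly 3 positive divisors but the claim fails.
The first 5 eligible values, up to m = 121, all satisfy the conclusion.
m = 169: τ(169) = 3; 169 ≥ 156.
Thus m = 169 disproves the claim, and no smaller m works.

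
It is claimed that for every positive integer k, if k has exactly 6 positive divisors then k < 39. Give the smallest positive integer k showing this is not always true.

k = 44

k = 12: τ(12) = 6; 12 < 39.
k = 18: τ(18) = 6; 18 < 39.
k = 20: τ(20) = 6; 20 < 39.
k = 28: τ(28) = 6; 28 < 39.
k = 32: τ(32) = 6; 32 < 39.
k = 44: τ(44) = 6; 44 ≥ 39.
Thus k = 44 disproves the claim, and no smaller k works.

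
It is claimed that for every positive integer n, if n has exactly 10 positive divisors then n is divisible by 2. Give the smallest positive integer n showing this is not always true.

Check each positive integer n in order until n has exactly 10 positive divisors but n is not divisible by 2.
For n = 48, 80, 112, 162, 176, 208, 272, 304, 368 the conclusion holds.
n = 405: τ(405) = 10; 405 mod 2 = 1.
Thus n = 405 disproves the claim, and no smaller n works.

n = 405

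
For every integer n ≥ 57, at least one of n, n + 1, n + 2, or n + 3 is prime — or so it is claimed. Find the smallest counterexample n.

We need the least integer n ≥ 57 for which n, n + 1, n + 2, n + 3 are all composite.
For n = 57, 58, 59, 60, 61 the conclusion holds.
n = 62: 62 = 2 × 31; 63 = 3 × 21; 64 = 2 × 32; 65 = 5 × 13 — all composite.

n = 62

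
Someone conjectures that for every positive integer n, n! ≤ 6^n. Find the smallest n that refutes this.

n = 14

For n = 1, 2, 3, 4, …, 11, 12, 13 the conclusion holds.
n = 14: n! = 87178291200 and 6^n = 78364164096, so 87178291200 > 78364164096.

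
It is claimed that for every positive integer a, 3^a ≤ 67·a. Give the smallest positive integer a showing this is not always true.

a = 6

For a = 1, 2, 3, 4, 5 the conclusion holds.
a = 6: 3^a = 729 and 67·a = 402, so 729 > 402.
Thus a = 6 disproves the claim, and no smaller a works.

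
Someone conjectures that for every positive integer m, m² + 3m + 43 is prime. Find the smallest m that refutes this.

We need the least positive integer m for which m² + 3m + 43 is not prime.
For m = 1, 2, 3, 4, …, 36, 37, 38 the conclusion holds.
m = 39: m² + 3m + 43 = 1681 = 41 × 41, composite.

m = 39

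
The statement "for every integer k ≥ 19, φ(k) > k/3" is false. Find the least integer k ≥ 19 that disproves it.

k = 24

Check each integer k ≥ 19 in order until the claim fails.
For k = 19, 20, 21, 22, 23 the conclusion holds.
k = 24: φ(24) = 8 and 24/3 = 8, so φ(24) ≤ 24/3.
So k = 24 is the smallest counterexample.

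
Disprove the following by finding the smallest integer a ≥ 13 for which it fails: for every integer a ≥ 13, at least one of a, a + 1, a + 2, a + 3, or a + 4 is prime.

a = 24

A counterexample is any integer a ≥ 13 such that a, a + 1, a + 2, a + 3, a + 4 are all composite; we check each in order.
For a = 13, 14, 15, 16, …, 21, 22, 23 the conclusion holds.
a = 24: 24 = 2 × 12; 25 = 5 × 5; 26 = 2 × 13; 27 = 3 × 9; 28 = 2 × 14 — all composite.
Thus a = 24 disproves the claim, and no smaller a works.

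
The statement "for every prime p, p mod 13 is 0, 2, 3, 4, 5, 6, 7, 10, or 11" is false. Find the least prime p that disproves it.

p = 47

We need the least prime p for which the claim fails.
The first 14 eligible values, up to p = 43, all satisfy the conclusion.
p = 47: 47 mod 13 = 8 — not in {0, 2, 3, 4, 5, 6, 7, 10, 11}.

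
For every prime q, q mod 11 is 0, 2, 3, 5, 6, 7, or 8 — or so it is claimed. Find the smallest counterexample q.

A counterexample is any prime q such that the claim fails; we check each in order.
For q = 2, 3, 5, 7, 11, 13, 17, 19 the conclusion holds.
q = 23: 23 mod 11 = 1 — not in {0, 2, 3, 5, 6, 7, 8}.
Thus q = 23 disproves the claim, and no smaller q works.

q = 23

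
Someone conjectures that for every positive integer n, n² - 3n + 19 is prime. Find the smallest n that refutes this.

n = 18

A counterexample is any positive integer n such that n² - 3n + 19 is not prime; we check each in order.
For n = 1, 2, 3, 4, …, 15, 16, 17 the conclusion holds.
n = 18: n² - 3n + 19 = 289 = 17 × 17, composite.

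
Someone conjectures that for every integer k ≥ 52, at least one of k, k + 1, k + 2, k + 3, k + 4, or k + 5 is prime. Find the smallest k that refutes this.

Check each integer k ≥ 52 in order until k, k + 1, k + 2, k + 3, k + 4, k + 5 are all composite.
The first 38 eligible values, up to k = 89, all satisfy the conclusion.
k = 90: 90 = 2 × 45; 91 = 7 × 13; 92 = 2 × 46; 93 = 3 × 31; 94 = 2 × 47; 95 = 5 × 19 — all composite.
Hence k = 90 is a counterexample.

k = 90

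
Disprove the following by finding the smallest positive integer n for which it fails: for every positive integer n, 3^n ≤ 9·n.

For n = 1, 2, 3 the conclusion holds.
n = 4: 3^n = 81 and 9·n = 36, so 81 > 36.

n = 4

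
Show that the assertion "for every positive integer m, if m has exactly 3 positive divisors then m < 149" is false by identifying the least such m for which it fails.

m = 169

We need the least positive integer m for which m has exactly 3 positive divisors but the claim fails.
m = 4: τ(4) = 3; 4 < 149.
m = 9: τ(9) = 3; 9 < 149.
m = 25: τ(25) = 3; 25 < 149.
m = 49: τ(49) = 3; 49 < 149.
m = 121: τ(121) = 3; 121 < 149.
m = 169: τ(169) = 3; 169 ≥ 149.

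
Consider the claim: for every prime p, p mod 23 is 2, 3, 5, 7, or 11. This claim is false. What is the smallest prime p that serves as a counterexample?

p = 13

We need the least prime p for which the claim fails.
For p = 2, 3, 5, 7, 11 the conclusion holds.
p = 13: 13 mod 23 = 13 — not in {2, 3, 5, 7, 11}.
So p = 13 is the smallest counterexample.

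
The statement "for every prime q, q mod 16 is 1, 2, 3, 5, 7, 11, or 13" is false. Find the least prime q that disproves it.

For q = 2, 3, 5, 7, 11, 13, 17, 19, 23, 29 the conclusion holds.
q = 31: 31 mod 16 = 15 — not in {1, 2, 3, 5, 7, 11, 13}.
Hence q = 31 is a counterexample.

q = 31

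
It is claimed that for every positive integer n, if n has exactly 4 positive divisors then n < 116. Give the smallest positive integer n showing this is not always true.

The first 35 eligible values, up to n = 115, all satisfy the conclusion.
n = 118: τ(118) = 4; 118 ≥ 116.

n = 118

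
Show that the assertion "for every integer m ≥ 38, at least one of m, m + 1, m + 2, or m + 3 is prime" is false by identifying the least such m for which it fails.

The first 10 eligible values, up to m = 47, all satisfy the conclusion.
m = 48: 48 = 2 × 24; 49 = 7 × 7; 50 = 2 × 25; 51 = 3 × 17 — all composite.
Thus m = 48 disproves the claim, and no smaller m works.

m = 48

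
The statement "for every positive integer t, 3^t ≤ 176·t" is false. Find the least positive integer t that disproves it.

For t = 1, 2, 3, 4, 5, 6 the conclusion holds.
t = 7: 3^t = 2187 and 176·t = 1232, so 2187 > 1232.
Hence t = 7 is a counterexample.

t = 7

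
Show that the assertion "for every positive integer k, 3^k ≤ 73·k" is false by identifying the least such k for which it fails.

k = 6

A counterexample is any positive integer k such that 3^k > 73·k; we check each in order.
For k = 1, 2, 3, 4, 5 the conclusion holds.
k = 6: 3^k = 729 and 73·k = 438, so 729 > 438.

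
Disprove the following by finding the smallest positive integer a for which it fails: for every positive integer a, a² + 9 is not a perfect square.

We need the least positive integer a for which a² + 9 is a perfect square.
For a = 1, 2, 3 the conclusion holds.
a = 4: 4² + 9 = 25 = 5², a perfect square.
Thus a = 4 disproves the claim, and no smaller a works.

a = 4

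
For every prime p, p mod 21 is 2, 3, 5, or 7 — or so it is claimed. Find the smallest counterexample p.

Check each prime p in order until the claim fails.
For p = 2, 3, 5, 7 the conclusion holds.
p = 11: 11 mod 21 = 11 — not in {2, 3, 5, 7}.

p = 11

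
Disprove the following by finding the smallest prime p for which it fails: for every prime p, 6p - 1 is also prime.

We need the least prime p for which 6p - 1 is not prime.
p = 2: 6p - 1 = 11, prime.
p = 3: 6p - 1 = 17, prime.
p = 5: 6p - 1 = 29, prime.
p = 7: 6p - 1 = 41, prime.
p = 11: 6p - 1 = 65 = 5 × 13, not prime.
Thus p = 11 disproves the claim, and no smaller p works.

p = 11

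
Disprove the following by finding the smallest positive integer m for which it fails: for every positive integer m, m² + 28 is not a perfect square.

A counterexample is any positive integer m such that m² + 28 is a perfect square; we check each in order.
For m = 1, 2, 3, 4, 5 the conclusion holds.
m = 6: 6² + 28 = 64 = 8², a perfect square.
Hence m = 6 is a counterexample.

m = 6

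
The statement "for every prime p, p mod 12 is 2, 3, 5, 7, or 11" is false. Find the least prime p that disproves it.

p = 13

p = 2: 2 mod 12 = 2.
p = 3: 3 mod 12 = 3.
p = 5: 5 mod 12 = 5.
p = 7: 7 mod 12 = 7.
p = 11: 11 mod 12 = 11.
p = 13: 13 mod 12 = 1 — not in {2, 3, 5, 7, 11}.
So p = 13 is the smallest counterexample.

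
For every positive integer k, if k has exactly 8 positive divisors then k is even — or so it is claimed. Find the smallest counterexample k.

Check each positive integer k in order until k has exactly 8 positive divisors but k is odd.
For k = 24, 30, 40, 42, …, 88, 102, 104 the conclusion holds.
k = 105: divisors of 105: 1, 3, 5, 7, 15, 21, 35, 105; 105 is odd.

k = 105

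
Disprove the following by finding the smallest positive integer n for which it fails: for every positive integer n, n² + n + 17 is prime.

A counterexample is any positive integer n such that n² + n + 17 is not prime; we check each in order.
For n = 1, 2, 3, 4, …, 13, 14, 15 the conclusion holds.
n = 16: n² + n + 17 = 289 = 17 × 17, composite.

n = 16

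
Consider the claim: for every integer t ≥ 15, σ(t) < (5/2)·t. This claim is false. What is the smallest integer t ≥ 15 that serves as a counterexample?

t = 24

We need the least integer t ≥ 15 for which the claim fails.
For t = 15, 16, 17, 18, 19, 20, 21, 22, 23 the conclusion holds.
t = 24: σ(24) = 60; 60 ≥ 60.
So t = 24 is the smallest counterexample.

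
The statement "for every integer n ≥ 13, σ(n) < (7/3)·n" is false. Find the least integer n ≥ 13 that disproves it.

n = 24

For n = 13, 14, 15, 16, …, 21, 22, 23 the conclusion holds.
n = 24: σ(24) = 60; 60 ≥ 56.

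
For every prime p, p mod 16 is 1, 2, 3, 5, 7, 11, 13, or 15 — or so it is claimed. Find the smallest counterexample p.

We need the least prime p for which the claim fails.
For p = 2, 3, 5, 7, …, 29, 31, 37 the conclusion holds.
p = 41: 41 mod 16 = 9 — not in {1, 2, 3, 5, 7, 11, 13, 15}.

p = 41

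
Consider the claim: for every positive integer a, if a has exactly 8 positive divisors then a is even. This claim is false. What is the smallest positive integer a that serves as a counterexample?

a = 105

We need the least positive integer a for which a has exactly 8 positive divisors but a is odd.
For a = 24, 30, 40, 42, …, 88, 102, 104 the conclusion holds.
a = 105: divisors of 105: 1, 3, 5, 7, 15, 21, 35, 105; 105 is odd.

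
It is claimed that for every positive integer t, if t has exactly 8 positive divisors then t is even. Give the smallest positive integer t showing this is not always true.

For t = 24, 30, 40, 42, …, 88, 102, 104 the conclusion holds.
t = 105: divisors of 105: 1, 3, 5, 7, 15, 21, 35, 105; 105 is odd.
So t = 105 is the smallest counterexample.

t = 105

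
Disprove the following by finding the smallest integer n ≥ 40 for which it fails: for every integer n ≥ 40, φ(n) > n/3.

n = 42

We need the least integer n ≥ 40 for which the claim fails.
For n = 40, 41 the conclusion holds.
n = 42: φ(42) = 12 and 42/3 = 14, so φ(42) ≤ 42/3.
Hence n = 42 is a counterexample.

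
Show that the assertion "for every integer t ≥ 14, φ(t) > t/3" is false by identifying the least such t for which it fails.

t = 18

A counterexample is any integer t ≥ 14 such that the claim fails; we check each in order.
For t = 14, 15, 16, 17 the conclusion holds.
t = 18: φ(18) = 6 and 18/3 = 6, so φ(18) ≤ 18/3.
So t = 18 is the smallest counterexample.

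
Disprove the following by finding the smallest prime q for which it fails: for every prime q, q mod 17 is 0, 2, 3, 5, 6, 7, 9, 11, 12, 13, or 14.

We need the least prime q for which the claim fails.
The first 16 eligible values, up to q = 53, all satisfy the conclusion.
q = 59: 59 mod 17 = 8 — not in {0, 2, 3, 5, 6, 7, 9, 11, 12, 13, 14}.

q = 59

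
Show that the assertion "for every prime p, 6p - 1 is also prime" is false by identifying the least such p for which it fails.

p = 11

We need the least prime p for which 6p - 1 is not prime.
The first 4 eligible values, up to p = 7, all satisfy the conclusion.
p = 11: 6p - 1 = 65 = 5 × 13, not prime.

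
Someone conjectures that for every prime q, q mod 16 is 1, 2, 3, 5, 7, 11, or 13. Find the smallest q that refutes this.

q = 31

For q = 2, 3, 5, 7, 11, 13, 17, 19, 23, 29 the conclusion holds.
q = 31: 31 mod 16 = 15 — not in {1, 2, 3, 5, 7, 11, 13}.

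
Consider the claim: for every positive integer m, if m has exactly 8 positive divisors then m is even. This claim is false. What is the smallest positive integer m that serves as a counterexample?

The first 12 eligible values, up to m = 104, all satisfy the conclusion.
m = 105: divisors of 105: 1, 3, 5, 7, 15, 21, 35, 105; 105 is odd.

m = 105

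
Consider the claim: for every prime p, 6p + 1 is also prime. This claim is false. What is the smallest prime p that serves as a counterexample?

p = 19

A counterexample is any prime p such that 6p + 1 is not prime; we check each in order.
For p = 2, 3, 5, 7, 11, 13, 17 the conclusion holds.
p = 19: 6p + 1 = 115 = 5 × 23, not prime.
Thus p = 19 disproves the claim, and no smaller p works.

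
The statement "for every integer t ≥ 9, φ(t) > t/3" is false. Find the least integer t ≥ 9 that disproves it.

Check each integer t ≥ 9 in order until the claim fails.
For t = 9, 10, 11 the conclusion holds.
t = 12: φ(12) = 4 and 12/3 = 4, so φ(12) ≤ 12/3.
So t = 12 is the smallest counterexample.

t = 12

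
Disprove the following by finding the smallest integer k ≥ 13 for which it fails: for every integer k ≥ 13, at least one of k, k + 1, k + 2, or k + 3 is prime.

A counterexample is any integer k ≥ 13 such that k, k + 1, k + 2, k + 3 are all composite; we check each in order.
For k = 13, 14, 15, 16, …, 21, 22, 23 the conclusion holds.
k = 24: 24 = 2 × 12; 25 = 5 × 5; 26 = 2 × 13; 27 = 3 × 9 — all composite.

k = 24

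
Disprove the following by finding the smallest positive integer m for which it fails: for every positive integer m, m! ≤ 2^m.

m = 4

Check each positive integer m in order until m! > 2^m.
m = 1: m! = 1 and 2^m = 2, so 1 ≤ 2.
m = 2: m! = 2 and 2^m = 4, so 2 ≤ 4.
m = 3: m! = 6 and 2^m = 8, so 6 ≤ 8.
m = 4: m! = 24 and 2^m = 16, so 24 > 16.
Thus m = 4 disproves the claim, and no smaller m works.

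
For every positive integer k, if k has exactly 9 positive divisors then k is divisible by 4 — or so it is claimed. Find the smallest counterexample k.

k = 36: τ(36) = 9; 36 mod 4 = 0.
k = 100: τ(100) = 9; 100 mod 4 = 0.
k = 196: τ(196) = 9; 196 mod 4 = 0.
k = 225: τ(225) = 9; 225 mod 4 = 1.
So k = 225 is the smallest counterexample.

k = 225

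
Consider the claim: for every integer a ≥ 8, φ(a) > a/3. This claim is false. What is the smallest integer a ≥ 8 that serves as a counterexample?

a = 12

Check each integer a ≥ 8 in order until the claim fails.
The first 4 eligible values, up to a = 11, all satisfy the conclusion.
a = 12: φ(12) = 4 and 12/3 = 4, so φ(12) ≤ 12/3.
So a = 12 is the smallest counterexample.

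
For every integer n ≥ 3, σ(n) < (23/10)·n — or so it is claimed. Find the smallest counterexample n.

A counterexample is any integer n ≥ 3 such that the claim fails; we check each in order.
For n = 3, 4, 5, 6, 7, 8, 9, 10, 11 the conclusion holds.
n = 12: σ(12) = 28; 28 ≥ 138/5.

n = 12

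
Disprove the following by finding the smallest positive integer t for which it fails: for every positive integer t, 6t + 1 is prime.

t = 4

Check each positive integer t in order until 6t + 1 is not prime.
t = 1: 6t + 1 = 7, prime.
t = 2: 6t + 1 = 13, prime.
t = 3: 6t + 1 = 19, prime.
t = 4: 6t + 1 = 25 = 5 × 5, composite.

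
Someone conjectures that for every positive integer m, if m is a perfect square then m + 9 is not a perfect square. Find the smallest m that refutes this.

m = 16

A counterexample is any positive integer m such that m is a perfect square but m + 9 is a perfect square; we check each in order.
m = 1: 1 + 9 = 10, not a perfect square.
m = 4: 4 + 9 = 13, not a perfect square.
m = 9: 9 + 9 = 18, not a perfect square.
m = 16: 16 = 4² and 16 + 9 = 25 = 5².
So m = 16 is the smallest counterexample.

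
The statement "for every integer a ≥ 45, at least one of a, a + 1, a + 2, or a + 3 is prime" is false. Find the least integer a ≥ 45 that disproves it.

a = 48

We need the least integer a ≥ 45 for which a, a + 1, a + 2, a + 3 are all composite.
For a = 45, 46, 47 the conclusion holds.
a = 48: 48 = 2 × 24; 49 = 7 × 7; 50 = 2 × 25; 51 = 3 × 17 — all composite.
Thus a = 48 disproves the claim, and no smaller a works.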